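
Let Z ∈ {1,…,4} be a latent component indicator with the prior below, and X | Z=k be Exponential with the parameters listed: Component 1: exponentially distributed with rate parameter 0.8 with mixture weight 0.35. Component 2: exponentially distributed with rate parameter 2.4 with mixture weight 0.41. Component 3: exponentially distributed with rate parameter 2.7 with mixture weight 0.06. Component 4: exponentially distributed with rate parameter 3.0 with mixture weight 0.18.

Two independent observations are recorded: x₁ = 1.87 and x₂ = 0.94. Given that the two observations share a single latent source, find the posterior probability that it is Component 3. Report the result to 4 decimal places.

0.0082

P(component k | x) = w_k·f_k(x) / marginal(x), where marginal(x) = Σ_j w_j·f_j(x).
Since both observations come from the same component, the likelihood for component k is f_k(x₁)·f_k(x₂).
  p_1 = [0.8·e^(−0.8·1.87) = 0.8·e^(−1.4960) = 0.17922] × [0.377138] = 0.0675905
  p_2 = [2.4·e^(−2.4·1.87) = 2.4·e^(−4.4880) = 0.0269835] × [0.251445] = 0.00678485
  p_3 = [2.7·e^(−2.7·1.87) = 2.7·e^(−5.0490) = 0.0173225] × [0.213366] = 0.00369603
  p_4 = [3.0·e^(−3.0·1.87) = 3.0·e^(−5.6100) = 0.0109832] × [0.178818] = 0.00196399
Weight by the priors:
  w_1·p_1 = 0.35 × 0.0675905 = 0.0236567
  w_2·p_2 = 0.41 × 0.00678485 = 0.00278179
  w_3·p_3 = 0.06 × 0.00369603 = 0.000221762
  w_4·p_4 = 0.18 × 0.00196399 = 0.000353519
Denominator: 0.0236567 + 0.00278179 + 0.000221762 + 0.000353519 = 0.0270138
P(Component 3 | x) = 0.000221762 / 0.0270138 ≈ 0.0082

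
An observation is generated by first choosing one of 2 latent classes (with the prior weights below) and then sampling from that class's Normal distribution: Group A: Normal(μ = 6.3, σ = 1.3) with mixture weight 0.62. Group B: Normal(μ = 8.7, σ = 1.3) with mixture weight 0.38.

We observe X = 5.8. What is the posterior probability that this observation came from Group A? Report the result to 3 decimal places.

The responsibility of component k is P(Z=k) f_k(x) divided by Σ_j P(Z=j) f_j(x).
Component likelihoods at x = 5.8:
  p_A = 0.285
  p_B = 0.02549
Prior × likelihood for each component:
  P(Z=A)·p_A = 0.62 × 0.285 = 0.1767
  P(Z=B)·p_B = 0.38 × 0.02549 = 0.00968621
Marginal: 0.1767 + 0.00968621 = 0.186386
Responsibility of Group A: 0.1767 / 0.186386 ≈ 0.948

0.948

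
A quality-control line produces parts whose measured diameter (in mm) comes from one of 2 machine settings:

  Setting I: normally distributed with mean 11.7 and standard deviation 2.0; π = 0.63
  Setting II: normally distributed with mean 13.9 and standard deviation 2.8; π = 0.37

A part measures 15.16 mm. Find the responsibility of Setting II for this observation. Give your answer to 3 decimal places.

P(component k | x) = π_k·f_k(x) / marginal(x), where marginal(x) = Σ_j π_j·f_j(x).
Evaluate each component's likelihood at the observed value:
  p_I = 0.0446663
  p_II = 0.12876
Unnormalised posteriors:
  π_I·p_I = 0.63 × 0.0446663 = 0.0281398
  π_II·p_II = 0.37 × 0.12876 = 0.0476411
Normaliser: 0.0281398 + 0.0476411 = 0.0757808
Responsibility of Setting II: 0.0476411 / 0.0757808 ≈ 0.629

0.629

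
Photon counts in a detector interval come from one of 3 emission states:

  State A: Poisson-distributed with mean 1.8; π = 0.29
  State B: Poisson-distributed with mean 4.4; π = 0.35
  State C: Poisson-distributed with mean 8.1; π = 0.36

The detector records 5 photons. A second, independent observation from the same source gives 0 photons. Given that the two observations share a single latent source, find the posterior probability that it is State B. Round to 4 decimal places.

0.3657

By Bayes' theorem, P(k | x) = π_k f_k(x) / Σ_j π_j f_j(x).
Since both observations come from the same component, the likelihood for component k is f_k(x₁)·f_k(x₂).
  f_A = [e^(−1.8)·1.8^5/5! = 0.0260286] × [0.165299] = 0.0043025
  f_B = [e^(−4.4)·4.4^5/5! = 0.168728] × [0.0122773] = 0.00207153
  f_C = [e^(−8.1)·8.1^5/5! = 0.088198] × [0.000303539] = 2.67715e-05
Multiply by the mixture weights:
  π_A·f_A = 0.29 × 0.0043025 = 0.00124773
  π_B·f_B = 0.35 × 0.00207153 = 0.000725035
  π_C·f_C = 0.36 × 2.67715e-05 = 9.63775e-06
Evidence: 0.00124773 + 0.000725035 + 9.63775e-06 = 0.0019824
P(State B | x₁,x₂) = 0.000725035 / 0.0019824 ≈ 0.3657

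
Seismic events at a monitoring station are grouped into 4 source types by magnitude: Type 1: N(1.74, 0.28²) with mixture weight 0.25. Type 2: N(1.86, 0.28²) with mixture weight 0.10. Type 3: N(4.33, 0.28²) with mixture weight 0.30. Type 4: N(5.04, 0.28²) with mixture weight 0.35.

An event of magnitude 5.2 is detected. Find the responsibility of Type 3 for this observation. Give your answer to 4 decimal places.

0.0080

By Bayes' theorem, P(k | x) = P(Z=k) f_k(x) / Σ_j P(Z=j) f_j(x).
Evaluate each component's likelihood at the observed value:
  f_1 = 9.89897e-34
  f_2 = 1.80175e-31
  f_3 = 0.0114114
  f_4 = 1.21017
Weight by the priors:
  P(Z=1)·f_1 = 0.25 × 9.89897e-34 = 2.47474e-34
  P(Z=2)·f_2 = 0.10 × 1.80175e-31 = 1.80175e-32
  P(Z=3)·f_3 = 0.30 × 0.0114114 = 0.00342342
  P(Z=4)·f_4 = 0.35 × 1.21017 = 0.42356
Marginal: 2.47474e-34 + 1.80175e-32 + 0.00342342 + 0.42356 = 0.426983
P(Type 3 | x) ≈ 0.0080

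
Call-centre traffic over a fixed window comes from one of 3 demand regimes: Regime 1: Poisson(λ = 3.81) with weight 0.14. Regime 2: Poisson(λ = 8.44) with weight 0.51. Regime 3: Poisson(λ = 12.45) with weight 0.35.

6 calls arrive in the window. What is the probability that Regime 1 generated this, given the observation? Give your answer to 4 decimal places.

Apply Bayes' rule: the posterior for each component is proportional to its prior times its likelihood at x.
Poisson probabilities:
  p_1 = e^(−3.81)·3.81^6/6! = 0.0940926
  p_2 = e^(−8.44)·8.44^6/6! = 0.108462
  p_3 = e^(−12.45)·12.45^6/6! = 0.0202636
Weight by the priors:
  P(Z=1)·p_1 = 0.14 × 0.0940926 = 0.013173
  P(Z=2)·p_2 = 0.51 × 0.108462 = 0.0553155
  P(Z=3)·p_3 = 0.35 × 0.0202636 = 0.00709227
Denominator: 0.013173 + 0.0553155 + 0.00709227 = 0.0755807
Responsibility of Regime 1: 0.013173 / 0.0755807 ≈ 0.1743

0.1743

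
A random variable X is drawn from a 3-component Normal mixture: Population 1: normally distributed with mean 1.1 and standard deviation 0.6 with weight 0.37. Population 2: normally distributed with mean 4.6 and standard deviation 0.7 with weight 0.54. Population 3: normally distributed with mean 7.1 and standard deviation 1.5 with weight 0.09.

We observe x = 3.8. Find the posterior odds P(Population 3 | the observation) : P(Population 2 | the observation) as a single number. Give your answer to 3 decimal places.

The posterior odds equal the prior odds times the likelihood ratio: (π_i/π_j)·(f_i(x)/f_j(x)).
Component likelihoods at x = 3.8:
  f_1 = 2.66396e-05
  f_2 = 0.296614
  f_3 = 0.0236497
Odds = (0.09/0.54) × (0.0236497/0.296614) = 0.166667 × 0.0797324 ≈ 0.013

0.013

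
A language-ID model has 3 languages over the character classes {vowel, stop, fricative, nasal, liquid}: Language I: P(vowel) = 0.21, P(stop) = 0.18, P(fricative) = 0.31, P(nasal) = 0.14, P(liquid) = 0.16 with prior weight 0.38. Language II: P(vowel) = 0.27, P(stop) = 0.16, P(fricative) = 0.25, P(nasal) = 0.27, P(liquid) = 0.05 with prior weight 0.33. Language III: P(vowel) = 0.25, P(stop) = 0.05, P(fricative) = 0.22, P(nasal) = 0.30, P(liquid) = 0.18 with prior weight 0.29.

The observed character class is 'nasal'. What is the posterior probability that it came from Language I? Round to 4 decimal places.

0.2320

By Bayes' theorem, P(k | x) = w_k f_k(x) / Σ_j w_j f_j(x).
Categorical probabilities:
  f_I = 0.14
  f_II = 0.27
  f_III = 0.3
Multiply by the mixture weights:
  w_I·f_I = 0.38 × 0.14 = 0.0532
  w_II·f_II = 0.33 × 0.27 = 0.0891
  w_III·f_III = 0.29 × 0.3 = 0.087
Marginal: 0.0532 + 0.0891 + 0.087 = 0.2293
P(Language I | x) = 0.0532 / 0.2293 ≈ 0.2320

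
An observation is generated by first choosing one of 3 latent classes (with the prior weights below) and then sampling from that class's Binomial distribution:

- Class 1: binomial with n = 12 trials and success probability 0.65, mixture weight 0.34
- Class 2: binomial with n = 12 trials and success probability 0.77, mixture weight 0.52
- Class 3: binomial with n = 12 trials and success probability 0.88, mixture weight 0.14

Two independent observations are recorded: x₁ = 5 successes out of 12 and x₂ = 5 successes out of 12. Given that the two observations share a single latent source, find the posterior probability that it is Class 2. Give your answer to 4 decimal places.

Apply Bayes' rule: the posterior for each component is proportional to its prior times its likelihood at x.
Since both observations come from the same component, the likelihood for component k is f_k(x₁)·f_k(x₂).
  p_1 = [0.0591246] × [0.0591246] = 0.00349572
  p_2 = [0.00729917] × [0.00729917] = 5.32779e-05
  p_3 = [0.000149764] × [0.000149764] = 2.24292e-08
Weight by the priors:
  P(Z=1)·p_1 = 0.34 × 0.00349572 = 0.00118854
  P(Z=2)·p_2 = 0.52 × 5.32779e-05 = 2.77045e-05
  P(Z=3)·p_3 = 0.14 × 2.24292e-08 = 3.14009e-09
Marginal: 0.00118854 + 2.77045e-05 + 3.14009e-09 = 0.00121625
So the posterior for Class 2 is 2.77045e-05 / 0.00121625 ≈ 0.0228.

0.0228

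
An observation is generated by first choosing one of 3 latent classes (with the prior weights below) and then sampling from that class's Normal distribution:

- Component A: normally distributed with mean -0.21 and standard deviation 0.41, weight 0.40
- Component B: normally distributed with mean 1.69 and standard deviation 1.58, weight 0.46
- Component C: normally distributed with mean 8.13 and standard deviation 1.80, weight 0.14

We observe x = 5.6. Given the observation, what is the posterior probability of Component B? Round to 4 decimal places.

Posterior ∝ prior × likelihood, so P(k | x) ∝ P(Z=k) f_k(x); normalise over all components.
Normal densities:
  f_A = (1/(0.41·√(2π)))·exp(−(5.6−-0.21)²/(2·0.41²)) = 0.973030·exp(-100.40482) = 2.41472e-44
  f_B = (1/(1.58·√(2π)))·exp(−(5.6−1.69)²/(2·1.58²)) = 0.252495·exp(-3.06203) = 0.0118149
  f_C = (1/(1.80·√(2π)))·exp(−(5.6−8.13)²/(2·1.80²)) = 0.221635·exp(-0.98779) = 0.0825362
Multiply by the mixture weights:
  P(Z=A)·f_A = 0.40 × 2.41472e-44 = 9.6589e-45
  P(Z=B)·f_B = 0.46 × 0.0118149 = 0.00543486
  P(Z=C)·f_C = 0.14 × 0.0825362 = 0.0115551
Evidence: 9.6589e-45 + 0.00543486 + 0.0115551 = 0.0169899
P(Component B | 5.6) ≈ 0.3199

0.3199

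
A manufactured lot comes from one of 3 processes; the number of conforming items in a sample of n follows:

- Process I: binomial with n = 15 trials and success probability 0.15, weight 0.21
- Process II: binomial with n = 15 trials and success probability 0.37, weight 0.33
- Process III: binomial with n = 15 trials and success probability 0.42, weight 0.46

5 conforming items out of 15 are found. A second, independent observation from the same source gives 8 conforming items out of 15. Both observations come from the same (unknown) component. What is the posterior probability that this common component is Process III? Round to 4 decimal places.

0.6395

The responsibility of component k is π_k f_k(x) divided by Σ_j π_j f_j(x).
Since both observations come from the same component, the likelihood for component k is f_k(x₁)·f_k(x₂).
  L_I = [C(15,5)·0.15^5·0.85^10 = 3003·7.59375e-05·0.196874 = 0.0448953] × [0.000528702] = 2.37362e-05
  L_II = [C(15,5)·0.37^5·0.63^10 = 3003·0.0069344·0.0098493 = 0.205102] × [0.089032] = 0.0182606
  L_III = [C(15,5)·0.42^5·0.58^10 = 3003·0.0130691·0.00430804 = 0.169076] × [0.137575] = 0.0232606
Multiply by the mixture weights:
  π_I·L_I = 0.21 × 2.37362e-05 = 4.98461e-06
  π_II·L_II = 0.33 × 0.0182606 = 0.00602601
  π_III·L_III = 0.46 × 0.0232606 = 0.0106999
Normaliser: 4.98461e-06 + 0.00602601 + 0.0106999 = 0.0167309
So the posterior for Process III is 0.0106999 / 0.0167309 ≈ 0.6395.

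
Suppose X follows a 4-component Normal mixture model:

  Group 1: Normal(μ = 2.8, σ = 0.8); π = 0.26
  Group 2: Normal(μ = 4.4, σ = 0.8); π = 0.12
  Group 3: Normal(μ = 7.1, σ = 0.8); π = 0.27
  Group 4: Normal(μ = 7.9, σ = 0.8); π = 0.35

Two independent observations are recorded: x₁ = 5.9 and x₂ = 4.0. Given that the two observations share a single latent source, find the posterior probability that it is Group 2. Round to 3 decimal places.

0.995

By Bayes' theorem, P(k | x) = P(Z=k) f_k(x) / Σ_j P(Z=j) f_j(x).
Since both observations come from the same component, the likelihood for component k is f_k(x₁)·f_k(x₂).
  f_1 = [0.000273665] × [0.161897] = 4.43055e-05
  f_2 = [0.0859828] × [0.440082] = 0.0378395
  f_3 = [0.161897] × [0.000273665] = 4.43055e-05
  f_4 = [0.0219104] × [3.44493e-06] = 7.54797e-08
Unnormalised posteriors:
  P(Z=1)·f_1 = 0.26 × 4.43055e-05 = 1.15194e-05
  P(Z=2)·f_2 = 0.12 × 0.0378395 = 0.00454074
  P(Z=3)·f_3 = 0.27 × 4.43055e-05 = 1.19625e-05
  P(Z=4)·f_4 = 0.35 × 7.54797e-08 = 2.64179e-08
Evidence: 1.15194e-05 + 0.00454074 + 1.19625e-05 + 2.64179e-08 = 0.00456425
P(Group 2 | data) = 0.00454074 / 0.00456425 ≈ 0.995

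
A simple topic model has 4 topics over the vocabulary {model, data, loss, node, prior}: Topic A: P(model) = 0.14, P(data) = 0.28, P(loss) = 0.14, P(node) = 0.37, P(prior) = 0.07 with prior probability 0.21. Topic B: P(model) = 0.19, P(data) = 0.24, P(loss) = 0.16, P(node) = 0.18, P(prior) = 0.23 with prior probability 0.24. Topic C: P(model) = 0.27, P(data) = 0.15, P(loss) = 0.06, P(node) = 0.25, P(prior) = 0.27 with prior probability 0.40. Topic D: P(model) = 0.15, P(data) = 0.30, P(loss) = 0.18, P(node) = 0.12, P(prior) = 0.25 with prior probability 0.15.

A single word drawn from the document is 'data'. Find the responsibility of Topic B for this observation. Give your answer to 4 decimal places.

0.2602

Posterior ∝ prior × likelihood, so P(k | x) ∝ P(Z=k) f_k(x); normalise over all components.
Categorical probabilities:
  p_A = 0.28
  p_B = 0.24
  p_C = 0.15
  p_D = 0.3
Prior × likelihood for each component:
  P(Z=A)·p_A = 0.21 × 0.28 = 0.0588
  P(Z=B)·p_B = 0.24 × 0.24 = 0.0576
  P(Z=C)·p_C = 0.40 × 0.15 = 0.06
  P(Z=D)·p_D = 0.15 × 0.3 = 0.045
Normaliser: 0.0588 + 0.0576 + 0.06 + 0.045 = 0.2214
Responsibility of Topic B: 0.0576 / 0.2214 ≈ 0.2602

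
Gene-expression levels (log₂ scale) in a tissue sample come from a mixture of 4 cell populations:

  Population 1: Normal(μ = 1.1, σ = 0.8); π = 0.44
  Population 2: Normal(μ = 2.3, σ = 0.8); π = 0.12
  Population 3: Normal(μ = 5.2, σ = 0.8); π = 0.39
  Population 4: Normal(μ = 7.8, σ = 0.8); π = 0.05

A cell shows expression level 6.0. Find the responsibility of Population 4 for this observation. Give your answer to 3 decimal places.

Posterior ∝ prior × likelihood, so P(k | x) ∝ π_k f_k(x); normalise over all components.
Normal densities:
  p_1 = (1/(0.8·√(2π)))·exp(−(6.0−1.1)²/(2·0.8²)) = 0.498678·exp(-18.75781) = 3.55964e-09
  p_2 = (1/(0.8·√(2π)))·exp(−(6.0−2.3)²/(2·0.8²)) = 0.498678·exp(-10.69531) = 1.12955e-05
  p_3 = (1/(0.8·√(2π)))·exp(−(6.0−5.2)²/(2·0.8²)) = 0.498678·exp(-0.50000) = 0.302463
  p_4 = (1/(0.8·√(2π)))·exp(−(6.0−7.8)²/(2·0.8²)) = 0.498678·exp(-2.53125) = 0.0396746
Weight by the priors:
  π_1·p_1 = 0.44 × 3.55964e-09 = 1.56624e-09
  π_2·p_2 = 0.12 × 1.12955e-05 = 1.35546e-06
  π_3·p_3 = 0.39 × 0.302463 = 0.117961
  π_4·p_4 = 0.05 × 0.0396746 = 0.00198373
Normaliser: 1.56624e-09 + 1.35546e-06 + 0.117961 + 0.00198373 = 0.119946
So the posterior for Population 4 is 0.00198373 / 0.119946 ≈ 0.017.

0.017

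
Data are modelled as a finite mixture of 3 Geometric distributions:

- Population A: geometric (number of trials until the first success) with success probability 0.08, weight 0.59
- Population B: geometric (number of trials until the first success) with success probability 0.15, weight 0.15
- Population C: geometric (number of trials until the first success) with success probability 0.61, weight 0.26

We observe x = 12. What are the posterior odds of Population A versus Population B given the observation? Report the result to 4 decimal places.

5.0098

The posterior odds equal the prior odds times the likelihood ratio: (w_i/w_j)·(f_i(x)/f_j(x)).
Geometric probabilities:
  p_A = 0.08·(1−0.08)^11 = 0.08·0.399637 = 0.031971
  p_B = 0.15·(1−0.15)^11 = 0.15·0.167343 = 0.0251015
  p_C = 0.61·(1−0.61)^11 = 0.61·3.17476e-05 = 1.9366e-05
Odds = (0.59/0.15) × (0.031971/0.0251015) = 3.93333 × 1.27367 ≈ 5.0098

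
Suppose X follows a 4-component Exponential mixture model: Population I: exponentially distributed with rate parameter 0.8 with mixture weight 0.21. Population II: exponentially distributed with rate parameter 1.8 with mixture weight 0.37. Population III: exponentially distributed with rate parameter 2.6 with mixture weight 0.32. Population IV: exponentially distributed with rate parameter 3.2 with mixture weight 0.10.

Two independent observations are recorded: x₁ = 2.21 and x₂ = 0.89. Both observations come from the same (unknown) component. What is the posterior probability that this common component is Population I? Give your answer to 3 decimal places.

0.682

By Bayes' theorem, P(k | x) = π_k f_k(x) / Σ_j π_j f_j(x).
Since both observations come from the same component, the likelihood for component k is f_k(x₁)·f_k(x₂).
  L_I = [0.8·e^(−0.8·2.21) = 0.8·e^(−1.7680) = 0.136539] × [0.39253] = 0.0535957
  L_II = [1.8·e^(−1.8·2.21) = 1.8·e^(−3.9780) = 0.0337015] × [0.362688] = 0.0122231
  L_III = [2.6·e^(−2.6·2.21) = 2.6·e^(−5.7460) = 0.0083084] × [0.257049] = 0.00213567
  L_IV = [3.2·e^(−3.2·2.21) = 3.2·e^(−7.0720) = 0.00271531] × [0.185472] = 0.000503615
Unnormalised posteriors:
  π_I·L_I = 0.21 × 0.0535957 = 0.0112551
  π_II·L_II = 0.37 × 0.0122231 = 0.00452255
  π_III·L_III = 0.32 × 0.00213567 = 0.000683413
  π_IV·L_IV = 0.10 × 0.000503615 = 5.03615e-05
Evidence: 0.0112551 + 0.00452255 + 0.000683413 + 5.03615e-05 = 0.0165114
So the posterior for Population I is 0.0112551 / 0.0165114 ≈ 0.682.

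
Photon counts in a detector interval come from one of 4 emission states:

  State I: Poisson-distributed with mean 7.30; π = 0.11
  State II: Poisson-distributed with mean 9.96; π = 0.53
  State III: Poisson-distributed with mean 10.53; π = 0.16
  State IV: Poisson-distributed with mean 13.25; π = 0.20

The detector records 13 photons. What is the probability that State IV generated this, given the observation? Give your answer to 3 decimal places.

0.290

By Bayes' theorem, P(k | x) = w_k f_k(x) / Σ_j w_j f_j(x).
Poisson probabilities:
  f_I = e^(−7.30)·7.30^13/13! = 0.0181371
  f_II = e^(−9.96)·9.96^13/13! = 0.0720308
  f_III = e^(−10.53)·10.53^13/13! = 0.0839784
  f_IV = e^(−13.25)·13.25^13/13! = 0.109679
Unnormalised posteriors:
  w_I·f_I = 0.11 × 0.0181371 = 0.00199508
  w_II·f_II = 0.53 × 0.0720308 = 0.0381763
  w_III·f_III = 0.16 × 0.0839784 = 0.0134365
  w_IV·f_IV = 0.20 × 0.109679 = 0.0219358
Normaliser: 0.00199508 + 0.0381763 + 0.0134365 + 0.0219358 = 0.0755438
So the posterior for State IV is 0.0219358 / 0.0755438 ≈ 0.290.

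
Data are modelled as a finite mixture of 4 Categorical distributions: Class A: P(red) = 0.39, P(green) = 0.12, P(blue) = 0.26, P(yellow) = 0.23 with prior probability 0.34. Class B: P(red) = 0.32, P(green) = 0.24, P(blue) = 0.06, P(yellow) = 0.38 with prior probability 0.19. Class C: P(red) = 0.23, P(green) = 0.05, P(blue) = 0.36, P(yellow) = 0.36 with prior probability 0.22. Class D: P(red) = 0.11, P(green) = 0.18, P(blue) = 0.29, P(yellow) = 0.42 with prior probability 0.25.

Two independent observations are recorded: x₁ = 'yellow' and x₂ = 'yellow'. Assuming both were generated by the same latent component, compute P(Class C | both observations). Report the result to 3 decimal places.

The responsibility of component k is w_k f_k(x) divided by Σ_j w_j f_j(x).
Since both observations come from the same component, the likelihood for component k is f_k(x₁)·f_k(x₂).
  f_A = [0.23] × [0.23] = 0.0529
  f_B = [0.38] × [0.38] = 0.1444
  f_C = [0.36] × [0.36] = 0.1296
  f_D = [0.42] × [0.42] = 0.1764
Multiply by the mixture weights:
  w_A·f_A = 0.34 × 0.0529 = 0.017986
  w_B·f_B = 0.19 × 0.1444 = 0.027436
  w_C·f_C = 0.22 × 0.1296 = 0.028512
  w_D·f_D = 0.25 × 0.1764 = 0.0441
Denominator: 0.017986 + 0.027436 + 0.028512 + 0.0441 = 0.118034
Responsibility of Class C: 0.028512 / 0.118034 ≈ 0.242

0.242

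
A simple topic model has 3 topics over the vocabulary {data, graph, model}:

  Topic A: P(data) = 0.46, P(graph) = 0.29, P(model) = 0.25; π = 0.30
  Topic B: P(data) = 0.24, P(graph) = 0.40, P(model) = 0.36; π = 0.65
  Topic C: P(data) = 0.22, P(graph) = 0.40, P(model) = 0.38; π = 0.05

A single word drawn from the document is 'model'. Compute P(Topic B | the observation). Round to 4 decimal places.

0.7134

P(component k | x) = π_k·f_k(x) / marginal(x), where marginal(x) = Σ_j π_j·f_j(x).
Evaluate each component's likelihood at the observed value:
  L_A = P(model | comp) = 0.25
  L_B = P(model | comp) = 0.36
  L_C = P(model | comp) = 0.38
Multiply by the mixture weights:
  π_A·L_A = 0.30 × 0.25 = 0.075
  π_B·L_B = 0.65 × 0.36 = 0.234
  π_C·L_C = 0.05 × 0.38 = 0.019
Normaliser: 0.075 + 0.234 + 0.019 = 0.328
So the posterior for Topic B is 0.234 / 0.328 ≈ 0.7134.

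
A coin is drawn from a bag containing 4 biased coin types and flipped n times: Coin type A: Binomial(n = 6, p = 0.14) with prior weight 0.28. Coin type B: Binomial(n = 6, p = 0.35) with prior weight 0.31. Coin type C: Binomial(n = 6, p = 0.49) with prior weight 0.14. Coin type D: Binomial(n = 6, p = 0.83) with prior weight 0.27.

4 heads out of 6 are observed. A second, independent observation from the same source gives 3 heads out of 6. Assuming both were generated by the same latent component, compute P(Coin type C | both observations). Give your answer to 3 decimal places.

Apply Bayes' rule: the posterior for each component is proportional to its prior times its likelihood at x.
Since both observations come from the same component, the likelihood for component k is f_k(x₁)·f_k(x₂).
  f_A = [0.00426187] × [0.0349068] = 0.000148768
  f_B = [0.0951021] × [0.235491] = 0.0223957
  f_C = [0.224914] × [0.312125] = 0.0702012
  f_D = [0.205732] × [0.0561838] = 0.0115588
Unnormalised posteriors:
  w_A·f_A = 0.28 × 0.000148768 = 4.16551e-05
  w_B·f_B = 0.31 × 0.0223957 = 0.00694266
  w_C·f_C = 0.14 × 0.0702012 = 0.00982817
  w_D·f_D = 0.27 × 0.0115588 = 0.00312087
Normaliser: 4.16551e-05 + 0.00694266 + 0.00982817 + 0.00312087 = 0.0199334
P(Coin type C | x₁,x₂) ≈ 0.493

0.493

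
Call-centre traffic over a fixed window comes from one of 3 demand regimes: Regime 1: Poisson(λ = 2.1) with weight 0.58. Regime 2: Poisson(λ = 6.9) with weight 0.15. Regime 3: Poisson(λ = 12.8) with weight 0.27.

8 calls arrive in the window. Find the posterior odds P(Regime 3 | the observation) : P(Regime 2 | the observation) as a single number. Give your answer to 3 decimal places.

Only the two components matter; the odds are (P(Z=i) f_i(x)) / (P(Z=j) f_j(x)).
Poisson probabilities:
  f_1 = e^(−2.1)·2.1^8/8! = 0.00114872
  f_2 = e^(−6.9)·6.9^8/8! = 0.128422
  f_3 = e^(−12.8)·12.8^8/8! = 0.0493389
Odds = (0.27/0.15) × (0.0493389/0.128422) = 1.8 × 0.384193 ≈ 0.692

0.692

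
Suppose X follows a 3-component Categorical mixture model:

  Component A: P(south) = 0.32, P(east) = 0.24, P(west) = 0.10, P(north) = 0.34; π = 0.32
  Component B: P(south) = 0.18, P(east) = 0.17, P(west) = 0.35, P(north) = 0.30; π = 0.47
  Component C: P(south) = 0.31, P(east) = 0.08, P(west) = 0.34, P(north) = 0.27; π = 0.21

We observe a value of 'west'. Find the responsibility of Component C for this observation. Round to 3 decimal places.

0.267

Posterior ∝ prior × likelihood, so P(k | x) ∝ P(Z=k) f_k(x); normalise over all components.
Component likelihoods at x = 'west':
  f_A = P(west | comp) = 0.10
  f_B = P(west | comp) = 0.35
  f_C = P(west | comp) = 0.34
Prior × likelihood for each component:
  P(Z=A)·f_A = 0.32 × 0.1 = 0.032
  P(Z=B)·f_B = 0.47 × 0.35 = 0.1645
  P(Z=C)·f_C = 0.21 × 0.34 = 0.0714
Evidence: 0.032 + 0.1645 + 0.0714 = 0.2679
Responsibility of Component C: 0.0714 / 0.2679 ≈ 0.267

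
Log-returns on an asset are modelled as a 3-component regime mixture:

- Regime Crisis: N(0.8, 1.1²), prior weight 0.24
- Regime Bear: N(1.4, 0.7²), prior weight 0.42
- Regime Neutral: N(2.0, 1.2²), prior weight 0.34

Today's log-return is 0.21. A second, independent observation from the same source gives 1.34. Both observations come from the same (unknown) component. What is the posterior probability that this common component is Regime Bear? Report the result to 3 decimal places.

P(component k | x) = P(Z=k)·f_k(x) / marginal(x), where marginal(x) = Σ_j P(Z=j)·f_j(x).
Since both observations come from the same component, the likelihood for component k is f_k(x₁)·f_k(x₂).
  L_Crisis = [(1/(1.1·√(2π)))·exp(−(0.21−0.8)²/(2·1.1²)) = 0.362675·exp(-0.14384) = 0.314085] × [0.321504] = 0.10098
  L_Bear = [(1/(0.7·√(2π)))·exp(−(0.21−1.4)²/(2·0.7²)) = 0.569918·exp(-1.44500) = 0.134356] × [0.567828] = 0.076291
  L_Neutral = [(1/(1.2·√(2π)))·exp(−(0.21−2.0)²/(2·1.2²)) = 0.332452·exp(-1.11253) = 0.109285] × [0.285787] = 0.0312322
Prior × likelihood for each component:
  P(Z=Crisis)·L_Crisis = 0.24 × 0.10098 = 0.0242351
  P(Z=Bear)·L_Bear = 0.42 × 0.076291 = 0.0320422
  P(Z=Neutral)·L_Neutral = 0.34 × 0.0312322 = 0.010619
Denominator: 0.0242351 + 0.0320422 + 0.010619 = 0.0668963
P(Regime Bear | data) ≈ 0.479

0.479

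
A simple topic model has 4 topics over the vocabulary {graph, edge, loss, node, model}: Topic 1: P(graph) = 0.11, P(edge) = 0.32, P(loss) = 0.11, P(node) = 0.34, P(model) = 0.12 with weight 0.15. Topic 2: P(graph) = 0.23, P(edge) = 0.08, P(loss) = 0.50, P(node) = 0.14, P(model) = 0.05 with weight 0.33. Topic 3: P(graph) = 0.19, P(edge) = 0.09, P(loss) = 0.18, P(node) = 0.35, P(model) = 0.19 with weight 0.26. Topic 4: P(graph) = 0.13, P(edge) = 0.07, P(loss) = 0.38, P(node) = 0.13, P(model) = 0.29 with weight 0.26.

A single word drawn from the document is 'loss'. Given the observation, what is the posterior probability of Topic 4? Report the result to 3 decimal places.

0.302

Apply Bayes' rule: the posterior for each component is proportional to its prior times its likelihood at x.
Categorical probabilities:
  L_1 = P(loss | comp) = 0.11
  L_2 = P(loss | comp) = 0.50
  L_3 = P(loss | comp) = 0.18
  L_4 = P(loss | comp) = 0.38
Multiply by the mixture weights:
  P(Z=1)·L_1 = 0.15 × 0.11 = 0.0165
  P(Z=2)·L_2 = 0.33 × 0.5 = 0.165
  P(Z=3)·L_3 = 0.26 × 0.18 = 0.0468
  P(Z=4)·L_4 = 0.26 × 0.38 = 0.0988
Denominator: 0.0165 + 0.165 + 0.0468 + 0.0988 = 0.3271
P(Topic 4 | 'loss') = 0.0988 / 0.3271 ≈ 0.302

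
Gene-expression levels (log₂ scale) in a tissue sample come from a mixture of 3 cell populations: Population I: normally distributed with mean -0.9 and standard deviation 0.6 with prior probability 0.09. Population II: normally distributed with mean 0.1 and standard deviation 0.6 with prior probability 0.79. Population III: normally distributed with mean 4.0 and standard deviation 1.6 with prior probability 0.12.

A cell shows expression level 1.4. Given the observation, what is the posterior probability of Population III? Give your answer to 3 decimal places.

0.137

By Bayes' theorem, P(k | x) = P(Z=k) f_k(x) / Σ_j P(Z=j) f_j(x).
Normal densities:
  p_I = (1/(0.6·√(2π)))·exp(−(1.4−-0.9)²/(2·0.6²)) = 0.664904·exp(-7.34722) = 0.000428451
  p_II = (1/(0.6·√(2π)))·exp(−(1.4−0.1)²/(2·0.6²)) = 0.664904·exp(-2.34722) = 0.0635877
  p_III = (1/(1.6·√(2π)))·exp(−(1.4−4.0)²/(2·1.6²)) = 0.249339·exp(-1.32031) = 0.0665864
Multiply by the mixture weights:
  P(Z=I)·p_I = 0.09 × 0.000428451 = 3.85606e-05
  P(Z=II)·p_II = 0.79 × 0.0635877 = 0.0502343
  P(Z=III)·p_III = 0.12 × 0.0665864 = 0.00799037
Normaliser: 3.85606e-05 + 0.0502343 + 0.00799037 = 0.0582632
P(Population III | data) ≈ 0.137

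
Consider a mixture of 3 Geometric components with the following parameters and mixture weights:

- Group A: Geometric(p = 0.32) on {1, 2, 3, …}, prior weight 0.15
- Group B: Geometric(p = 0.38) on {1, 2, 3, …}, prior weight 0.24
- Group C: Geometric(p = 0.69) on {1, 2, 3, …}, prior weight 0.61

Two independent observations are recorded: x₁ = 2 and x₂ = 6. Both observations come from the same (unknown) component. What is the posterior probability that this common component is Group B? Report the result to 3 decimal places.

0.526

Apply Bayes' rule: the posterior for each component is proportional to its prior times its likelihood at x.
Since both observations come from the same component, the likelihood for component k is f_k(x₁)·f_k(x₂).
  f_A = [0.32·(1−0.32)^1 = 0.32·0.68 = 0.2176] × [0.0465259] = 0.010124
  f_B = [0.38·(1−0.38)^1 = 0.38·0.62 = 0.2356] × [0.034813] = 0.00820195
  f_C = [0.69·(1−0.69)^1 = 0.69·0.31 = 0.2139] × [0.00197541] = 0.000422541
Prior × likelihood for each component:
  P(Z=A)·f_A = 0.15 × 0.010124 = 0.0015186
  P(Z=B)·f_B = 0.24 × 0.00820195 = 0.00196847
  P(Z=C)·f_C = 0.61 × 0.000422541 = 0.00025775
Evidence: 0.0015186 + 0.00196847 + 0.00025775 = 0.00374482
P(Group B | x₁,x₂) ≈ 0.526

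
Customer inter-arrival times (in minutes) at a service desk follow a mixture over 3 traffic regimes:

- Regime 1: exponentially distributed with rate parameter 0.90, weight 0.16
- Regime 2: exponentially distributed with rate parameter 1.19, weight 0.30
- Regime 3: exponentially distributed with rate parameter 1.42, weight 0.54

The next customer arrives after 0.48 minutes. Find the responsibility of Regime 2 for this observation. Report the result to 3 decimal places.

The responsibility of component k is P(Z=k) f_k(x) divided by Σ_j P(Z=j) f_j(x).
Component likelihoods at x = 0.48 minutes:
  L_1 = 0.90·e^(−0.90·0.48) = 0.90·e^(−0.4320) = 0.584288
  L_2 = 1.19·e^(−1.19·0.48) = 1.19·e^(−0.5712) = 0.672168
  L_3 = 1.42·e^(−1.42·0.48) = 1.42·e^(−0.6816) = 0.718246
Prior × likelihood for each component:
  P(Z=1)·L_1 = 0.16 × 0.584288 = 0.0934862
  P(Z=2)·L_2 = 0.30 × 0.672168 = 0.20165
  P(Z=3)·L_3 = 0.54 × 0.718246 = 0.387853
Evidence: 0.0934862 + 0.20165 + 0.387853 = 0.682989
Responsibility of Regime 2: 0.20165 / 0.682989 ≈ 0.295

0.295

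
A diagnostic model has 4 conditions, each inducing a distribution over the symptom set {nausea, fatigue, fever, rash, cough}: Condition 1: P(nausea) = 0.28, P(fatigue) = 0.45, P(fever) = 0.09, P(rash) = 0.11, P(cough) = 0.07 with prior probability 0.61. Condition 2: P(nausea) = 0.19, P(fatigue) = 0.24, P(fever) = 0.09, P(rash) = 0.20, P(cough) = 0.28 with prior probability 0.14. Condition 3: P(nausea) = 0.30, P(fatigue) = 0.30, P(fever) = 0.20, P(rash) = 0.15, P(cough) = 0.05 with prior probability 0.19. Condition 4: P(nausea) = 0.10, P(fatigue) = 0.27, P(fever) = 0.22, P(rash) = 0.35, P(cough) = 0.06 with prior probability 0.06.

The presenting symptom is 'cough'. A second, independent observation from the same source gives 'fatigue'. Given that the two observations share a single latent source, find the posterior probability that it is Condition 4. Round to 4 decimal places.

P(component k | x) = π_k·f_k(x) / marginal(x), where marginal(x) = Σ_j π_j·f_j(x).
Since both observations come from the same component, the likelihood for component k is f_k(x₁)·f_k(x₂).
  p_1 = [P(cough | comp) = 0.07] × [0.45] = 0.0315
  p_2 = [P(cough | comp) = 0.28] × [0.24] = 0.0672
  p_3 = [P(cough | comp) = 0.05] × [0.3] = 0.015
  p_4 = [P(cough | comp) = 0.06] × [0.27] = 0.0162
Weight by the priors:
  π_1·p_1 = 0.61 × 0.0315 = 0.019215
  π_2·p_2 = 0.14 × 0.0672 = 0.009408
  π_3·p_3 = 0.19 × 0.015 = 0.00285
  π_4·p_4 = 0.06 × 0.0162 = 0.000972
Sum: 0.019215 + 0.009408 + 0.00285 + 0.000972 = 0.032445
P(Condition 4 | x₁,x₂) ≈ 0.0300

0.0300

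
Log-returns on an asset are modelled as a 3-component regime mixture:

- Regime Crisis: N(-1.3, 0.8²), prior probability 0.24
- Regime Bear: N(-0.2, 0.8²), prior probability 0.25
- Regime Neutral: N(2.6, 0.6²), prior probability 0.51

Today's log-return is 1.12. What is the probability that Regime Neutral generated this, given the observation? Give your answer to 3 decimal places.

Posterior ∝ prior × likelihood, so P(k | x) ∝ π_k f_k(x); normalise over all components.
Component likelihoods at x = 1.12:
  L_Crisis = 0.00513792
  L_Bear = 0.127831
  L_Neutral = 0.031735
Weight by the priors:
  π_Crisis·L_Crisis = 0.24 × 0.00513792 = 0.0012331
  π_Bear·L_Bear = 0.25 × 0.127831 = 0.0319578
  π_Neutral·L_Neutral = 0.51 × 0.031735 = 0.0161848
Normaliser: 0.0012331 + 0.0319578 + 0.0161848 = 0.0493757
So the posterior for Regime Neutral is 0.0161848 / 0.0493757 ≈ 0.328.

0.328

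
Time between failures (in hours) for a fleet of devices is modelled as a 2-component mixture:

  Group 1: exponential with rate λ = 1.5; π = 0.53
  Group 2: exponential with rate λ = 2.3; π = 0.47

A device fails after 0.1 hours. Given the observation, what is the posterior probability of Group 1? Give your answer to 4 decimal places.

0.4434

The responsibility of component k is P(Z=k) f_k(x) divided by Σ_j P(Z=j) f_j(x).
Evaluate each component's likelihood at the observed value:
  p_1 = 1.5·e^(−1.5·0.1) = 1.5·e^(−0.1500) = 1.29106
  p_2 = 2.3·e^(−2.3·0.1) = 2.3·e^(−0.2300) = 1.82743
Prior × likelihood for each component:
  P(Z=1)·p_1 = 0.53 × 1.29106 = 0.684263
  P(Z=2)·p_2 = 0.47 × 1.82743 = 0.858891
Denominator: 0.684263 + 0.858891 = 1.54315
P(Group 1 | the observation) = 0.684263 / 1.54315 ≈ 0.4434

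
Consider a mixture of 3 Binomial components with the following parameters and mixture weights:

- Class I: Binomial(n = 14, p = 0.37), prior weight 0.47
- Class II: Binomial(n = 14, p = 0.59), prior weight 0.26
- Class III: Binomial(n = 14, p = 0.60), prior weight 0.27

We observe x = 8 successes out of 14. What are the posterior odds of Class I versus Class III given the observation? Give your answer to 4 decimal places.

Posterior odds = (P(Z=i) f_i(x)) / (P(Z=j) f_j(x)); the normalising sum cancels.
Component likelihoods at x = 8 successes out of 14:
  f_I = C(14,8)·0.37^8·0.63^6 = 3003·0.000351248·0.0625235 = 0.0659496
  f_II = C(14,8)·0.59^8·0.41^6 = 3003·0.014683·0.0047501 = 0.209447
  f_III = C(14,8)·0.60^8·0.40^6 = 3003·0.0167962·0.004096 = 0.206598
0.0309963 / 0.0557814 ≈ 0.5557

0.5557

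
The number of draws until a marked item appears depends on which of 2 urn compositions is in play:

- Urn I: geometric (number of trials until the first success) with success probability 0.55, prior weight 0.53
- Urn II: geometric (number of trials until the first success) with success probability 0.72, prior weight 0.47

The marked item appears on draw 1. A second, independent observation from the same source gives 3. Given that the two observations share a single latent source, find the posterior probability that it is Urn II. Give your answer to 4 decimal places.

Apply Bayes' rule: the posterior for each component is proportional to its prior times its likelihood at x.
Since both observations come from the same component, the likelihood for component k is f_k(x₁)·f_k(x₂).
  f_I = [0.55·(1−0.55)^0 = 0.55·1 = 0.55] × [0.111375] = 0.0612562
  f_II = [0.72·(1−0.72)^0 = 0.72·1 = 0.72] × [0.056448] = 0.0406426
Multiply by the mixture weights:
  P(Z=I)·f_I = 0.53 × 0.0612562 = 0.0324658
  P(Z=II)·f_II = 0.47 × 0.0406426 = 0.019102
Marginal: 0.0324658 + 0.019102 = 0.0515678
Responsibility of Urn II: 0.019102 / 0.0515678 ≈ 0.3704

0.3704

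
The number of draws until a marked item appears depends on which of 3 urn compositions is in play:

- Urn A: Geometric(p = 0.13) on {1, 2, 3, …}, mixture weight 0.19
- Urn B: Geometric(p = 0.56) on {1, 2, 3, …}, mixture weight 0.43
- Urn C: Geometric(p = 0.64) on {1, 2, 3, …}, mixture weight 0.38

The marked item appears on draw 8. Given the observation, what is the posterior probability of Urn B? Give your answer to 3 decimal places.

The responsibility of component k is w_k f_k(x) divided by Σ_j w_j f_j(x).
Geometric probabilities:
  f_A = 0.0490431
  f_B = 0.00178796
  f_C = 0.000501531
Unnormalised posteriors:
  w_A·f_A = 0.19 × 0.0490431 = 0.00931819
  w_B·f_B = 0.43 × 0.00178796 = 0.000768821
  w_C·f_C = 0.38 × 0.000501531 = 0.000190582
Evidence: 0.00931819 + 0.000768821 + 0.000190582 = 0.0102776
Responsibility of Urn B: 0.000768821 / 0.0102776 ≈ 0.075

0.075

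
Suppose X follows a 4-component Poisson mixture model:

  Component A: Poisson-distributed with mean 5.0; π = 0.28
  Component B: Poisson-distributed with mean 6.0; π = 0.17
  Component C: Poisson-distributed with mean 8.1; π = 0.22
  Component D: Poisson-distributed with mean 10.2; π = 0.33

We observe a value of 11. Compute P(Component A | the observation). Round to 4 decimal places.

The responsibility of component k is w_k f_k(x) divided by Σ_j w_j f_j(x).
Evaluate each component's likelihood at the observed value:
  f_A = 0.00824218
  f_B = 0.022529
  f_C = 0.0748849
  f_D = 0.115782
Weight by the priors:
  w_A·f_A = 0.28 × 0.00824218 = 0.00230781
  w_B·f_B = 0.17 × 0.022529 = 0.00382992
  w_C·f_C = 0.22 × 0.0748849 = 0.0164747
  w_D·f_D = 0.33 × 0.115782 = 0.0382082
Normaliser: 0.00230781 + 0.00382992 + 0.0164747 + 0.0382082 = 0.0608206
Responsibility of Component A: 0.00230781 / 0.0608206 ≈ 0.0379

0.0379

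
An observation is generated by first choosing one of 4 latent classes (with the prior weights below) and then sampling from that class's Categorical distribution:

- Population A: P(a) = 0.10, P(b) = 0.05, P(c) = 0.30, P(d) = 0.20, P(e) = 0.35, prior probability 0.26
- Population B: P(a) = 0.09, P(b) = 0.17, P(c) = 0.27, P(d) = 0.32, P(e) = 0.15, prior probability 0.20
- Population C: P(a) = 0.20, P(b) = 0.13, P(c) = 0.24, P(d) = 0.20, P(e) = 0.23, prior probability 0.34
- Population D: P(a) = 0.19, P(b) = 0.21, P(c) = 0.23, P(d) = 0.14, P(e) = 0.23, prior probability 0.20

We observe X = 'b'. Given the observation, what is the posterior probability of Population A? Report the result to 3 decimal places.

P(component k | x) = P(Z=k)·f_k(x) / marginal(x), where marginal(x) = Σ_j P(Z=j)·f_j(x).
Evaluate each component's likelihood at the observed value:
  p_A = P(b | comp) = 0.05
  p_B = P(b | comp) = 0.17
  p_C = P(b | comp) = 0.13
  p_D = P(b | comp) = 0.21
Unnormalised posteriors:
  P(Z=A)·p_A = 0.26 × 0.05 = 0.013
  P(Z=B)·p_B = 0.20 × 0.17 = 0.034
  P(Z=C)·p_C = 0.34 × 0.13 = 0.0442
  P(Z=D)·p_D = 0.20 × 0.21 = 0.042
Marginal: 0.013 + 0.034 + 0.0442 + 0.042 = 0.1332
P(Population A | data) ≈ 0.098

0.098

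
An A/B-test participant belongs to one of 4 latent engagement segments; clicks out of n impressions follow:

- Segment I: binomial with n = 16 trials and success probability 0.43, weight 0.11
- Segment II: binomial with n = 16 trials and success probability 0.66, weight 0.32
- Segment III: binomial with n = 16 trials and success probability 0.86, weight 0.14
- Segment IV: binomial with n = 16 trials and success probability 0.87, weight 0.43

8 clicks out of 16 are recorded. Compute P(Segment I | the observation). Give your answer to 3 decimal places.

Posterior ∝ prior × likelihood, so P(k | x) ∝ π_k f_k(x); normalise over all components.
Evaluate each component's likelihood at the observed value:
  p_I = C(16,8)·0.43^8·0.57^8 = 12870·0.00116882·0.0111429 = 0.16762
  p_II = C(16,8)·0.66^8·0.34^8 = 12870·0.0360041·0.000178579 = 0.0827487
  p_III = C(16,8)·0.86^8·0.14^8 = 12870·0.299218·1.47579e-07 = 0.000568317
  p_IV = C(16,8)·0.87^8·0.13^8 = 12870·0.328212·8.15731e-08 = 0.000344572
Weight by the priors:
  π_I·p_I = 0.11 × 0.16762 = 0.0184382
  π_II·p_II = 0.32 × 0.0827487 = 0.0264796
  π_III·p_III = 0.14 × 0.000568317 = 7.95643e-05
  π_IV·p_IV = 0.43 × 0.000344572 = 0.000148166
Sum: 0.0184382 + 0.0264796 + 7.95643e-05 + 0.000148166 = 0.0451455
P(Segment I | 8 clicks out of 16) ≈ 0.408

0.408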